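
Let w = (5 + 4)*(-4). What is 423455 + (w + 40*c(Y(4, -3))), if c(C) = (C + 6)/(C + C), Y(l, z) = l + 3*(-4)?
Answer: 423424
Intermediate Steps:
Y(l, z) = -12 + l (Y(l, z) = l - 12 = -12 + l)
w = -36 (w = 9*(-4) = -36)
c(C) = (6 + C)/(2*C) (c(C) = (6 + C)/((2*C)) = (6 + C)*(1/(2*C)) = (6 + C)/(2*C))
423455 + (w + 40*c(Y(4, -3))) = 423455 + (-36 + 40*((6 + (-12 + 4))/(2*(-12 + 4)))) = 423455 + (-36 + 40*((½)*(6 - 8)/(-8))) = 423455 + (-36 + 40*((½)*(-⅛)*(-2))) = 423455 + (-36 + 40*(⅛)) = 423455 + (-36 + 5) = 423455 - 31 = 423424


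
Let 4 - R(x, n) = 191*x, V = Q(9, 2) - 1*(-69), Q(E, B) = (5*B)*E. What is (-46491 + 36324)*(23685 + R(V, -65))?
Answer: 67915560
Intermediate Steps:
Q(E, B) = 5*B*E
V = 159 (V = 5*2*9 - 1*(-69) = 90 + 69 = 159)
R(x, n) = 4 - 191*x
(-46491 + 36324)*(23685 + R(V, -65)) = (-46491 + 36324)*(23685 + (4 - 191*159)) = -10167*(23685 + (4 - 30369)) = -10167*(23685 - 30365) = -10167*(-6680) = 67915560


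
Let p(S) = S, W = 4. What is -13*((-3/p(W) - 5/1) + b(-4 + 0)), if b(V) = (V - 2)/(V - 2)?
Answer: 247/4 ≈ 61.750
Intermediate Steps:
b(V) = 1 (b(V) = (-2 + V)/(-2 + V) = 1)
-13*((-3/p(W) - 5/1) + b(-4 + 0)) = -13*((-3/4 - 5/1) + 1) = -13*((-3*¼ - 5*1) + 1) = -13*((-¾ - 5) + 1) = -13*(-23/4 + 1) = -13*(-19/4) = 247/4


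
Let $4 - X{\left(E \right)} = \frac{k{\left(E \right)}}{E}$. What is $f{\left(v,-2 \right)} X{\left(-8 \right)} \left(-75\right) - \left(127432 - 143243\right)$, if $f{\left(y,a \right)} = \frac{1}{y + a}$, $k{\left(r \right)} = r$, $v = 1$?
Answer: $16036$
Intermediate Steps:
$f{\left(y,a \right)} = \frac{1}{a + y}$
$X{\left(E \right)} = 3$ ($X{\left(E \right)} = 4 - \frac{E}{E} = 4 - 1 = 3$)
$f{\left(v,-2 \right)} X{\left(-8 \right)} \left(-75\right) - \left(127432 - 143243\right) = \frac{1}{-2 + 1} \cdot 3 \left(-75\right) - \left(127432 - 143243\right) = \frac{1}{-1} \cdot 3 \left(-75\right) - -15811 = \left(-1\right) 3 \left(-75\right) + 15811 = \left(-3\right) \left(-75\right) + 15811 = 225 + 15811 = 16036$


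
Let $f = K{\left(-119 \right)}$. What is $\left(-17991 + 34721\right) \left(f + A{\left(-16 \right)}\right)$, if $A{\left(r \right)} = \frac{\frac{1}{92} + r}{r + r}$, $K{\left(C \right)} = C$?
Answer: $- \frac{2918255725}{1472} \approx -1.9825 \cdot 10^{6}$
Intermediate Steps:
$f = -119$
$A{\left(r \right)} = \frac{\frac{1}{92} + r}{2 r}$
$\left(-17991 + 34721\right) \left(f + A{\left(-16 \right)}\right) = \left(-17991 + 34721\right) \left(-119 + \frac{1 + 92 \left(-16\right)}{184 \left(-16\right)}\right) = 16730 \left(-119 + \frac{1}{184} \left(- \frac{1}{16}\right) \left(1 - 1472\right)\right) = 16730 \left(-119 + \frac{1}{184} \left(- \frac{1}{16}\right) \left(-1471\right)\right) = 16730 \left(-119 + \frac{1471}{2944}\right) = 16730 \left(- \frac{348865}{2944}\right) = - \frac{2918255725}{1472}$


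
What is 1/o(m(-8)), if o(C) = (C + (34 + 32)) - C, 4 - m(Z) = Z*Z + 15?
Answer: 1/66 ≈ 0.015152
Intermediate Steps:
m(Z) = -11 - Z² (m(Z) = 4 - (Z*Z + 15) = 4 - (Z² + 15) = 4 - (15 + Z²) = 4 + (-15 - Z²) = -11 - Z²)
o(C) = 66 (o(C) = (C + 66) - C = (66 + C) - C = 66)
1/o(m(-8)) = 1/66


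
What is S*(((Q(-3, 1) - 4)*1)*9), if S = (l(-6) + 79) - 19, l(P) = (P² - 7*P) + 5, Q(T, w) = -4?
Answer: -10296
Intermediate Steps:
l(P) = 5 + P² - 7*P
S = 143 (S = ((5 + (-6)² - 7*(-6)) + 79) - 19 = ((5 + 36 + 42) + 79) - 19 = (83 + 79) - 19 = 162 - 19 = 143)
S*(((Q(-3, 1) - 4)*1)*9) = 143*(((-4 - 4)*1)*9) = 143*(-8*1*9) = 143*(-8*9) = 143*(-72) = -10296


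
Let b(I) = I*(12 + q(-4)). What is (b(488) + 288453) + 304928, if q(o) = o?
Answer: 597285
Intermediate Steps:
b(I) = 8*I (b(I) = I*(12 - 4) = I*8 = 8*I)
(b(488) + 288453) + 304928 = (8*488 + 288453) + 304928 = (3904 + 288453) + 304928 = 292357 + 304928 = 597285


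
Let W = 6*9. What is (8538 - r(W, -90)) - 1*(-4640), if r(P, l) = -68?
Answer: 13246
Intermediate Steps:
W = 54
(8538 - r(W, -90)) - 1*(-4640) = (8538 - 1*(-68)) - 1*(-4640) = (8538 + 68) + 4640 = 8606 + 4640 = 13246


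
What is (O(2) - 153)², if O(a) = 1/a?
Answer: 93025/4 ≈ 23256.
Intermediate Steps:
(O(2) - 153)² = (1/2 - 153)² = (½ - 153)² = (-305/2)² = 93025/4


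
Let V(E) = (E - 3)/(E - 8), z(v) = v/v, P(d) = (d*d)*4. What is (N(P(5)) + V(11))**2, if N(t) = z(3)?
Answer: 121/9 ≈ 13.444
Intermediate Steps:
P(d) = 4*d**2 (P(d) = d**2*4 = 4*d**2)
z(v) = 1
N(t) = 1
V(E) = (-3 + E)/(-8 + E)
(N(P(5)) + V(11))**2 = (1 + (-3 + 11)/(-8 + 11))**2 = (1 + 8/3)**2 = (11/3)**2 = 121/9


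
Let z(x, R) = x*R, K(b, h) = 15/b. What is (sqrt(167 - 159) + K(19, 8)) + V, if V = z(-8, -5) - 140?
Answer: -1885/19 + 2*sqrt(2) ≈ -96.382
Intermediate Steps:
z(x, R) = R*x
V = -100 (V = -5*(-8) - 140 = 40 - 140 = -100)
(sqrt(167 - 159) + K(19, 8)) + V = (sqrt(167 - 159) + 15/19) - 100 = (sqrt(8) + 15*(1/19)) - 100 = (2*sqrt(2) + 15/19) - 100 = (15/19 + 2*sqrt(2)) - 100 = -1885/19 + 2*sqrt(2)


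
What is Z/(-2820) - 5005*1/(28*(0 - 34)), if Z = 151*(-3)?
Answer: 173159/31960 ≈ 5.4180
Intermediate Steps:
Z = -453
Z/(-2820) - 5005*1/(28*(0 - 34)) = -453/(-2820) - 5005*1/(28*(0 - 34)) = -453*(-1/2820) - 5005/((-34*28)) = 151/940 - 5005/(-952) = 151/940 - 5005*(-1/952) = 151/940 + 715/136 = 173159/31960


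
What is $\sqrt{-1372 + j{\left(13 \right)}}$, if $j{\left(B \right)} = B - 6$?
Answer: $i \sqrt{1365} \approx 36.946 i$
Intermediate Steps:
$j{\left(B \right)} = -6 + B$ ($j{\left(B \right)} = B - 6 = -6 + B$)
$\sqrt{-1372 + j{\left(13 \right)}} = \sqrt{-1372 + \left(-6 + 13\right)} = \sqrt{-1372 + 7} = \sqrt{-1365} = i \sqrt{1365}$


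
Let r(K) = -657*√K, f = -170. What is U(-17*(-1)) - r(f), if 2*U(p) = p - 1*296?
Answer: -279/2 + 657*I*√170 ≈ -139.5 + 8566.2*I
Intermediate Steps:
U(p) = -148 + p/2 (U(p) = (p - 1*296)/2 = (p - 296)/2 = (-296 + p)/2 = -148 + p/2)
U(-17*(-1)) - r(f) = (-148 + (-17*(-1))/2) - (-657)*√(-170) = (-148 + (½)*17) - (-657)*I*√170 = (-148 + 17/2) - (-657)*I*√170 = -279/2 + 657*I*√170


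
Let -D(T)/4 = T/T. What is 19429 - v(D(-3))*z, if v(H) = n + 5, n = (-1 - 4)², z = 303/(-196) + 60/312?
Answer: 24804281/1274 ≈ 19470.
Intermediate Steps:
D(T) = -4 (D(T) = -4*T/T = -4*1 = -4)
z = -3449/2548 (z = 303*(-1/196) + 60*(1/312) = -303/196 + 5/26 = -3449/2548 ≈ -1.3536)
n = 25 (n = (-5)² = 25)
v(H) = 30 (v(H) = 25 + 5 = 30)
19429 - v(D(-3))*z = 19429 - 30*(-3449)/2548 = 19429 - 1*(-51735/1274) = 19429 + 51735/1274 = 24804281/1274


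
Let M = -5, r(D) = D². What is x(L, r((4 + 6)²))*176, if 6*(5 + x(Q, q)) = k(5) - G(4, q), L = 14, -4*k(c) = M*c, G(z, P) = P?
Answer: -294030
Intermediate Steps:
k(c) = 5*c/4 (k(c) = -(-5)*c/4 = 5*c/4)
x(Q, q) = -95/24 - q/6 (x(Q, q) = -5 + ((5/4)*5 - q)/6 = -5 + (25/4 - q)/6 = -5 + (25/24 - q/6) = -95/24 - q/6)
x(L, r((4 + 6)²))*176 = (-95/24 - (4 + 6)⁴/6)*176 = (-95/24 - (10²)²/6)*176 = (-95/24 - ⅙*100²)*176 = (-95/24 - ⅙*10000)*176 = (-95/24 - 5000/3)*176 = -13365/8*176 = -294030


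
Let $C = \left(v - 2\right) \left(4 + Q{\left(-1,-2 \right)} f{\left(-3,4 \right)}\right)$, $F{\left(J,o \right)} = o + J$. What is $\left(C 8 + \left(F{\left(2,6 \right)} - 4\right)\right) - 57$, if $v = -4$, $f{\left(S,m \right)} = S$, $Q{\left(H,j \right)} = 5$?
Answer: $475$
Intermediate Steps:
$F{\left(J,o \right)} = J + o$
$C = 66$ ($C = \left(-4 - 2\right) \left(4 + 5 \left(-3\right)\right) = - 6 \left(4 - 15\right) = \left(-6\right) \left(-11\right) = 66$)
$\left(C 8 + \left(F{\left(2,6 \right)} - 4\right)\right) - 57 = \left(66 \cdot 8 + \left(\left(2 + 6\right) - 4\right)\right) - 57 = \left(528 + \left(8 - 4\right)\right) - 57 = \left(528 + 4\right) - 57 = 532 - 57 = 475$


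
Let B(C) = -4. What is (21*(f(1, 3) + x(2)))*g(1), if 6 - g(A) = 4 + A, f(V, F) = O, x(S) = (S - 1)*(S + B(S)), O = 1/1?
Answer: -21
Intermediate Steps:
O = 1
x(S) = (-1 + S)*(-4 + S) (x(S) = (S - 1)*(S - 4) = (-1 + S)*(-4 + S))
f(V, F) = 1
g(A) = 2 - A (g(A) = 6 - (4 + A) = 6 + (-4 - A) = 2 - A)
(21*(f(1, 3) + x(2)))*g(1) = (21*(1 + (4 + 2² - 5*2)))*(2 - 1*1) = (21*(1 + (4 + 4 - 10)))*(2 - 1) = (21*(1 - 2))*1 = (21*(-1))*1 = -21*1 = -21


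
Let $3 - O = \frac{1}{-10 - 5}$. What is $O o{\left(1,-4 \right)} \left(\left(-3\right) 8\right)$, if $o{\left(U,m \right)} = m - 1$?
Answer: $368$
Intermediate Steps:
$o{\left(U,m \right)} = -1 + m$
$O = \frac{46}{15}$ ($O = 3 - \frac{1}{-10 - 5} = 3 - \frac{1}{-15} = 3 - - \frac{1}{15} = 3 + \frac{1}{15} = \frac{46}{15} \approx 3.0667$)
$O o{\left(1,-4 \right)} \left(\left(-3\right) 8\right) = \frac{46 \left(-1 - 4\right)}{15} \left(\left(-3\right) 8\right) = \frac{46}{15} \left(-5\right) \left(-24\right) = \left(- \frac{46}{3}\right) \left(-24\right) = 368$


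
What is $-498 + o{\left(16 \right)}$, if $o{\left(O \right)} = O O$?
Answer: $-242$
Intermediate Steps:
$o{\left(O \right)} = O^{2}$
$-498 + o{\left(16 \right)} = -498 + 16^{2} = -498 + 256 = -242$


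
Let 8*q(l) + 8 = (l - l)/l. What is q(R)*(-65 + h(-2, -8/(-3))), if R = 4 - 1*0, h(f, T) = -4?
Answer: 69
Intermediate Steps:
R = 4 (R = 4 + 0 = 4)
q(l) = -1 (q(l) = -1 + ((l - l)/l)/8 = -1 + (0/l)/8 = -1 + (⅛)*0 = -1 + 0 = -1)
q(R)*(-65 + h(-2, -8/(-3))) = -(-65 - 4) = -1*(-69) = 69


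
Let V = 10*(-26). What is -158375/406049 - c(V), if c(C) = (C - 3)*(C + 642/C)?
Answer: -520547492011/7540910 ≈ -69030.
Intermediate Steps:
V = -260
c(C) = (-3 + C)*(C + 642/C)
-158375/406049 - c(V) = -158375/406049 - (642 + (-260)² - 1926/(-260) - 3*(-260)) = -158375*1/406049 - (642 + 67600 - 1926*(-1/260) + 780) = -22625/58007 - (642 + 67600 + 963/130 + 780) = -22625/58007 - 1*8973823/130 = -22625/58007 - 8973823/130 = -520547492011/7540910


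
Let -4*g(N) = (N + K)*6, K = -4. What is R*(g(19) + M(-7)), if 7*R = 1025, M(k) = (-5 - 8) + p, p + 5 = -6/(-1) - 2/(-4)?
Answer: -34850/7 ≈ -4978.6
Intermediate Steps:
p = 3/2 (p = -5 + (-6/(-1) - 2/(-4)) = -5 + (-6*(-1) - 2*(-¼)) = -5 + (6 + ½) = -5 + 13/2 = 3/2 ≈ 1.5000)
M(k) = -23/2 (M(k) = (-5 - 8) + 3/2 = -13 + 3/2 = -23/2)
g(N) = 6 - 3*N/2 (g(N) = -(N - 4)*6/4 = -(-4 + N)*6/4 = -(-24 + 6*N)/4 = 6 - 3*N/2)
R = 1025/7 (R = (⅐)*1025 = 1025/7 ≈ 146.43)
R*(g(19) + M(-7)) = 1025*((6 - 3/2*19) - 23/2)/7 = 1025*((6 - 57/2) - 23/2)/7 = 1025*(-45/2 - 23/2)/7 = (1025/7)*(-34) = -34850/7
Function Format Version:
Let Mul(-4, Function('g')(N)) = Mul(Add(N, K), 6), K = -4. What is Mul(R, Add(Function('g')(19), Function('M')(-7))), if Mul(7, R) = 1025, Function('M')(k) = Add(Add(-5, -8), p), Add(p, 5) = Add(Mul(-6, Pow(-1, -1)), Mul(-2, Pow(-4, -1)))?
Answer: Rational(-34850, 7) ≈ -4978.6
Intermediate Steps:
p = Rational(3, 2) (p = Add(-5, Add(Mul(-6, Pow(-1, -1)), Mul(-2, Pow(-4, -1)))) = Add(-5, Add(Mul(-6, -1), Mul(-2, Rational(-1, 4)))) = Add(-5, Add(6, Rational(1, 2))) = Add(-5, Rational(13, 2)) = Rational(3, 2) ≈ 1.5000)
Function('M')(k) = Rational(-23, 2) (Function('M')(k) = Add(Add(-5, -8), Rational(3, 2)) = Add(-13, Rational(3, 2)) = Rational(-23, 2))
Function('g')(N) = Add(6, Mul(Rational(-3, 2), N)) (Function('g')(N) = Mul(Rational(-1, 4), Mul(Add(N, -4), 6)) = Mul(Rational(-1, 4), Mul(Add(-4, N), 6)) = Mul(Rational(-1, 4), Add(-24, Mul(6, N))) = Add(6, Mul(Rational(-3, 2), N)))
R = Rational(1025, 7) (R = Mul(Rational(1, 7), 1025) = Rational(1025, 7) ≈ 146.43)
Mul(R, Add(Function('g')(19), Function('M')(-7))) = Mul(Rational(1025, 7), Add(Add(6, Mul(Rational(-3, 2), 19)), Rational(-23, 2))) = Mul(Rational(1025, 7), Add(Add(6, Rational(-57, 2)), Rational(-23, 2))) = Mul(Rational(1025, 7), Add(Rational(-45, 2), Rational(-23, 2))) = Mul(Rational(1025, 7), -34) = Rational(-34850, 7)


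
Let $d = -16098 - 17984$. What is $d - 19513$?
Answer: $-53595$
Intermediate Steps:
$d = -34082$
$d - 19513 = -34082 - 19513 = -53595$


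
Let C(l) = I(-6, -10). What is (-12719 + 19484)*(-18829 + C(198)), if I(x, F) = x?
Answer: -127418775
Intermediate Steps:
C(l) = -6
(-12719 + 19484)*(-18829 + C(198)) = (-12719 + 19484)*(-18829 - 6) = 6765*(-18835) = -127418775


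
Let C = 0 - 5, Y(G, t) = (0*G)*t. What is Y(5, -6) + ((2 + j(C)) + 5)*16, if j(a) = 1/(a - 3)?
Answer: 110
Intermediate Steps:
Y(G, t) = 0 (Y(G, t) = 0*t = 0)
C = -5
j(a) = 1/(-3 + a)
Y(5, -6) + ((2 + j(C)) + 5)*16 = 0 + ((2 + 1/(-3 - 5)) + 5)*16 = 0 + ((2 + 1/(-8)) + 5)*16 = 0 + ((2 - 1/8) + 5)*16 = 0 + (15/8 + 5)*16 = 0 + (55/8)*16 = 0 + 110 = 110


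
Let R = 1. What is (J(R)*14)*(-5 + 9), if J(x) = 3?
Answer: 168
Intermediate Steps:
(J(R)*14)*(-5 + 9) = (3*14)*(-5 + 9) = 42*4 = 168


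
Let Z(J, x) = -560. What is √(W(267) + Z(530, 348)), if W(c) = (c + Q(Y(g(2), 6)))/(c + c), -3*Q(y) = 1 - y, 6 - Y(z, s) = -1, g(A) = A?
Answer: I*√159543714/534 ≈ 23.654*I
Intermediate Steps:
Y(z, s) = 7 (Y(z, s) = 6 - 1*(-1) = 6 + 1 = 7)
Q(y) = -⅓ + y/3 (Q(y) = -(1 - y)/3 = -⅓ + y/3)
W(c) = (2 + c)/(2*c) (W(c) = (c + (-⅓ + (⅓)*7))/(c + c) = (c + (-⅓ + 7/3))/((2*c)) = (c + 2)*(1/(2*c)) = (2 + c)*(1/(2*c)) = (2 + c)/(2*c))
√(W(267) + Z(530, 348)) = √((½)*(2 + 267)/267 - 560) = √((½)*(1/267)*269 - 560) = √(269/534 - 560) = √(-298771/534) = I*√159543714/534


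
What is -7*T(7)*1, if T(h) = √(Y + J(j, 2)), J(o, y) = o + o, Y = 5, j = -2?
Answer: -7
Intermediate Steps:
J(o, y) = 2*o
T(h) = 1 (T(h) = √(5 + 2*(-2)) = √(5 - 4) = √1 = 1)
-7*T(7)*1 = -7*1*1 = -7*1 = -7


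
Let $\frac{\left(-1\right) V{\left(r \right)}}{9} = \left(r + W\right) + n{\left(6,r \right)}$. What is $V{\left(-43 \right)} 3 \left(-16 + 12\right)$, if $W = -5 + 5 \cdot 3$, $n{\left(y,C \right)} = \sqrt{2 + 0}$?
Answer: $-3564 + 108 \sqrt{2} \approx -3411.3$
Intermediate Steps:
$n{\left(y,C \right)} = \sqrt{2}$
$W = 10$ ($W = -5 + 15 = 10$)
$V{\left(r \right)} = -90 - 9 r - 9 \sqrt{2}$ ($V{\left(r \right)} = - 9 \left(\left(r + 10\right) + \sqrt{2}\right) = - 9 \left(\left(10 + r\right) + \sqrt{2}\right) = - 9 \left(10 + r + \sqrt{2}\right) = -90 - 9 r - 9 \sqrt{2}$)
$V{\left(-43 \right)} 3 \left(-16 + 12\right) = \left(-90 - -387 - 9 \sqrt{2}\right) 3 \left(-16 + 12\right) = \left(-90 + 387 - 9 \sqrt{2}\right) 3 \left(-4\right) = \left(297 - 9 \sqrt{2}\right) \left(-12\right) = -3564 + 108 \sqrt{2}$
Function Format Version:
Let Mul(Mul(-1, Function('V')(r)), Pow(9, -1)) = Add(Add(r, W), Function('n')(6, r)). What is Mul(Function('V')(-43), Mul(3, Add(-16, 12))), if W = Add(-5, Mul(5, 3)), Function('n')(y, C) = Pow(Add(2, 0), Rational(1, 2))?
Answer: Add(-3564, Mul(108, Pow(2, Rational(1, 2)))) ≈ -3411.3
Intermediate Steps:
Function('n')(y, C) = Pow(2, Rational(1, 2))
W = 10 (W = Add(-5, 15) = 10)
Function('V')(r) = Add(-90, Mul(-9, r), Mul(-9, Pow(2, Rational(1, 2)))) (Function('V')(r) = Mul(-9, Add(Add(r, 10), Pow(2, Rational(1, 2)))) = Mul(-9, Add(Add(10, r), Pow(2, Rational(1, 2)))) = Mul(-9, Add(10, r, Pow(2, Rational(1, 2)))) = Add(-90, Mul(-9, r), Mul(-9, Pow(2, Rational(1, 2)))))
Mul(Function('V')(-43), Mul(3, Add(-16, 12))) = Mul(Add(-90, Mul(-9, -43), Mul(-9, Pow(2, Rational(1, 2)))), Mul(3, Add(-16, 12))) = Mul(Add(-90, 387, Mul(-9, Pow(2, Rational(1, 2)))), Mul(3, -4)) = Mul(Add(297, Mul(-9, Pow(2, Rational(1, 2)))), -12) = Add(-3564, Mul(108, Pow(2, Rational(1, 2))))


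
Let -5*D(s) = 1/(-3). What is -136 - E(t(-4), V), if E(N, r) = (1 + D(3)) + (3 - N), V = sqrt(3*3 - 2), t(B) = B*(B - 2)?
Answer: -1741/15 ≈ -116.07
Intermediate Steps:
t(B) = B*(-2 + B)
D(s) = 1/15 (D(s) = -1/5/(-3) = -1/5*(-1/3) = 1/15)
V = sqrt(7) (V = sqrt(9 - 2) = sqrt(7) ≈ 2.6458)
E(N, r) = 61/15 - N (E(N, r) = (1 + 1/15) + (3 - N) = 16/15 + (3 - N) = 61/15 - N)
-136 - E(t(-4), V) = -136 - (61/15 - (-4)*(-2 - 4)) = -136 - (61/15 - (-4)*(-6)) = -136 - (61/15 - 1*24) = -136 - (61/15 - 24) = -136 - 1*(-299/15) = -136 + 299/15 = -1741/15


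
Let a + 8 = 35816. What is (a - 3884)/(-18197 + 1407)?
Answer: -694/365 ≈ -1.9014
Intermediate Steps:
a = 35808 (a = -8 + 35816 = 35808)
(a - 3884)/(-18197 + 1407) = (35808 - 3884)/(-18197 + 1407) = 31924/(-16790) = 31924*(-1/16790) = -694/365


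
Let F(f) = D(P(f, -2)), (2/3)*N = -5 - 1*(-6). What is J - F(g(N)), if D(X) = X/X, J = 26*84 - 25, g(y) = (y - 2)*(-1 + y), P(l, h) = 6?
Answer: 2158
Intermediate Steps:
N = 3/2 (N = 3*(-5 - 1*(-6))/2 = 3*(-5 + 6)/2 = (3/2)*1 = 3/2 ≈ 1.5000)
g(y) = (-1 + y)*(-2 + y) (g(y) = (-2 + y)*(-1 + y) = (-1 + y)*(-2 + y))
J = 2159 (J = 2184 - 25 = 2159)
D(X) = 1
F(f) = 1
J - F(g(N)) = 2159 - 1*1 = 2159 - 1 = 2158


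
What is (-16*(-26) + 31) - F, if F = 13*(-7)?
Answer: 538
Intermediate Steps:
F = -91
(-16*(-26) + 31) - F = (-16*(-26) + 31) - 1*(-91) = (416 + 31) + 91 = 447 + 91 = 538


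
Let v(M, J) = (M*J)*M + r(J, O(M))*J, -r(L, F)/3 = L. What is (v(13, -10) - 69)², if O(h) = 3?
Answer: 4239481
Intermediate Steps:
r(L, F) = -3*L
v(M, J) = -3*J² + J*M² (v(M, J) = (M*J)*M + (-3*J)*J = (J*M)*M - 3*J² = J*M² - 3*J² = -3*J² + J*M²)
(v(13, -10) - 69)² = (-10*(13² - 3*(-10)) - 69)² = (-10*(169 + 30) - 69)² = (-10*199 - 69)² = (-1990 - 69)² = (-2059)² = 4239481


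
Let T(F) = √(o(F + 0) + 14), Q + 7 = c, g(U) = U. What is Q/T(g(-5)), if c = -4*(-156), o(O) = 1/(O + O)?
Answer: 617*√1390/139 ≈ 165.49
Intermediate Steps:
o(O) = 1/(2*O)
c = 624
Q = 617 (Q = -7 + 624 = 617)
T(F) = √(14 + 1/(2*F)) (T(F) = √(1/(2*(F + 0)) + 14) = √(1/(2*F) + 14) = √(14 + 1/(2*F)))
Q/T(g(-5)) = 617/((√(56 + 2/(-5))/2)) = 617/((√(56 + 2*(-⅕))/2)) = 617/((√(56 - ⅖)/2)) = 617/((√(278/5)/2)) = 617/(((√1390/5)/2)) = 617/((√1390/10)) = 617*(√1390/139) = 617*√1390/139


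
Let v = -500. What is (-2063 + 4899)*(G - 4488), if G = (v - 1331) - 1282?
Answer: -21556436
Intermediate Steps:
G = -3113 (G = (-500 - 1331) - 1282 = -1831 - 1282 = -3113)
(-2063 + 4899)*(G - 4488) = (-2063 + 4899)*(-3113 - 4488) = 2836*(-7601) = -21556436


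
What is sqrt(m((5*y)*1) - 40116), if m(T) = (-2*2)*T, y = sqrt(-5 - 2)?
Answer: 2*sqrt(-10029 - 5*I*sqrt(7)) ≈ 0.1321 - 200.29*I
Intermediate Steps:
y = I*sqrt(7) (y = sqrt(-7) = I*sqrt(7) ≈ 2.6458*I)
m(T) = -4*T
sqrt(m((5*y)*1) - 40116) = sqrt(-4*5*(I*sqrt(7)) - 40116) = sqrt(-4*5*I*sqrt(7) - 40116) = sqrt(-20*I*sqrt(7) - 40116) = sqrt(-40116 - 20*I*sqrt(7))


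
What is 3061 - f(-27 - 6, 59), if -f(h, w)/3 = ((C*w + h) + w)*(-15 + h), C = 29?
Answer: -247067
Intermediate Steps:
f(h, w) = -3*(-15 + h)*(h + 30*w) (f(h, w) = -3*((29*w + h) + w)*(-15 + h) = -3*((h + 29*w) + w)*(-15 + h) = -3*(h + 30*w)*(-15 + h) = -3*(-15 + h)*(h + 30*w))
3061 - f(-27 - 6, 59) = 3061 - (-3*(-27 - 6)² + 45*(-27 - 6) + 1350*59 - 90*(-27 - 6)*59) = 3061 - (-3*(-33)² + 45*(-33) + 79650 - 90*(-33)*59) = 3061 - (-3*1089 - 1485 + 79650 + 175230) = 3061 - (-3267 - 1485 + 79650 + 175230) = 3061 - 1*250128 = 3061 - 250128 = -247067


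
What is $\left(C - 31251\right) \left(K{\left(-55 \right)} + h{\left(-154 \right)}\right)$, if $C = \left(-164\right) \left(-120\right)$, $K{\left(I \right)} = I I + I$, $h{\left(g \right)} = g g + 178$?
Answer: $-310843344$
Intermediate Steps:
$h{\left(g \right)} = 178 + g^{2}$ ($h{\left(g \right)} = g^{2} + 178 = 178 + g^{2}$)
$K{\left(I \right)} = I + I^{2}$ ($K{\left(I \right)} = I^{2} + I = I + I^{2}$)
$C = 19680$
$\left(C - 31251\right) \left(K{\left(-55 \right)} + h{\left(-154 \right)}\right) = \left(19680 - 31251\right) \left(- 55 \left(1 - 55\right) + \left(178 + \left(-154\right)^{2}\right)\right) = - 11571 \left(\left(-55\right) \left(-54\right) + \left(178 + 23716\right)\right) = - 11571 \left(2970 + 23894\right) = \left(-11571\right) 26864 = -310843344$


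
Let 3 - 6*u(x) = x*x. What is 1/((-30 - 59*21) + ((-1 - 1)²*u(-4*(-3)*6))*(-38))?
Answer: 1/129983 ≈ 7.6933e-6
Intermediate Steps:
u(x) = ½ - x²/6 (u(x) = ½ - x*x/6 = ½ - x²/6)
1/((-30 - 59*21) + ((-1 - 1)²*u(-4*(-3)*6))*(-38)) = 1/((-30 - 59*21) + ((-1 - 1)²*(½ - (-4*(-3)*6)²/6))*(-38)) = 1/((-30 - 1239) + ((-2)²*(½ - (12*6)²/6))*(-38)) = 1/(-1269 + (4*(½ - ⅙*72²))*(-38)) = 1/(-1269 + (4*(½ - ⅙*5184))*(-38)) = 1/(-1269 + (4*(½ - 864))*(-38)) = 1/(-1269 + (4*(-1727/2))*(-38)) = 1/(-1269 - 3454*(-38)) = 1/(-1269 + 131252) = 1/129983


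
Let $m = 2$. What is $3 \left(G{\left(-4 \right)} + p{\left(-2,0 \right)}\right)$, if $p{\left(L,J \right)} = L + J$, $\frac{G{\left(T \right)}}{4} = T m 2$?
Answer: $-198$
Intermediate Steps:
$G{\left(T \right)} = 16 T$ ($G{\left(T \right)} = 4 T 2 \cdot 2 = 4 \cdot 2 T 2 = 4 \cdot 4 T = 16 T$)
$p{\left(L,J \right)} = J + L$
$3 \left(G{\left(-4 \right)} + p{\left(-2,0 \right)}\right) = 3 \left(16 \left(-4\right) + \left(0 - 2\right)\right) = 3 \left(-64 - 2\right) = 3 \left(-66\right) = -198$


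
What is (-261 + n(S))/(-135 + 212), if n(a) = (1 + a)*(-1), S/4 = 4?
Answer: -278/77 ≈ -3.6104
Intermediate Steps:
S = 16 (S = 4*4 = 16)
n(a) = -1 - a
(-261 + n(S))/(-135 + 212) = (-261 + (-1 - 1*16))/(-135 + 212) = (-261 + (-1 - 16))/77 = (-261 - 17)*(1/77) = -278*1/77 = -278/77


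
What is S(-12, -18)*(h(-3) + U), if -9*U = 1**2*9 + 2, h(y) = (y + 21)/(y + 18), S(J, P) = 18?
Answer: -2/5 ≈ -0.40000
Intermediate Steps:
h(y) = (21 + y)/(18 + y)
U = -11/9 (U = -(1**2*9 + 2)/9 = -(1*9 + 2)/9 = -(9 + 2)/9 = -1/9*11 = -11/9 ≈ -1.2222)
S(-12, -18)*(h(-3) + U) = 18*((21 - 3)/(18 - 3) - 11/9) = 18*(18/15 - 11/9) = 18*((1/15)*18 - 11/9) = 18*(6/5 - 11/9) = 18*(-1/45) = -2/5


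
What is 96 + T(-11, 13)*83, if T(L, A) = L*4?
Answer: -3556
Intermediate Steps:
T(L, A) = 4*L
96 + T(-11, 13)*83 = 96 + (4*(-11))*83 = 96 - 44*83 = 96 - 3652 = -3556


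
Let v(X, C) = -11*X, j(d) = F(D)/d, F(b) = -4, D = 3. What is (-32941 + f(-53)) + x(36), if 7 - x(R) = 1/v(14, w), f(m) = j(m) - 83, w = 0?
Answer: -269484085/8162 ≈ -33017.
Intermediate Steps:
j(d) = -4/d
f(m) = -83 - 4/m (f(m) = -4/m - 83 = -83 - 4/m)
x(R) = 1079/154 (x(R) = 7 - 1/((-11*14)) = 7 - 1/(-154) = 7 - 1*(-1/154) = 7 + 1/154 = 1079/154)
(-32941 + f(-53)) + x(36) = (-32941 + (-83 - 4/(-53))) + 1079/154 = (-32941 + (-83 - 4*(-1/53))) + 1079/154 = (-32941 + (-83 + 4/53)) + 1079/154 = (-32941 - 4395/53) + 1079/154 = -1750268/53 + 1079/154 = -269484085/8162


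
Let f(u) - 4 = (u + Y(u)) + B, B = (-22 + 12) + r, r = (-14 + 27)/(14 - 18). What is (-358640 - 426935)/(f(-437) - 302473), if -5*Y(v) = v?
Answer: 15711500/6056637 ≈ 2.5941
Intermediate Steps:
Y(v) = -v/5
r = -13/4 (r = 13/(-4) = 13*(-¼) = -13/4 ≈ -3.2500)
B = -53/4 (B = (-22 + 12) - 13/4 = -10 - 13/4 = -53/4 ≈ -13.250)
f(u) = -37/4 + 4*u/5 (f(u) = 4 + ((u - u/5) - 53/4) = 4 + (4*u/5 - 53/4) = 4 + (-53/4 + 4*u/5) = -37/4 + 4*u/5)
(-358640 - 426935)/(f(-437) - 302473) = (-358640 - 426935)/((-37/4 + (⅘)*(-437)) - 302473) = -785575/((-37/4 - 1748/5) - 302473) = -785575/(-7177/20 - 302473) = -785575/(-6056637/20) = -785575*(-20/6056637) = 15711500/6056637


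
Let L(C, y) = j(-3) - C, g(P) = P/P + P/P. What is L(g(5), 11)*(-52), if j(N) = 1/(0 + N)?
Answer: 364/3 ≈ 121.33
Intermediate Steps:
j(N) = 1/N
g(P) = 2 (g(P) = 1 + 1 = 2)
L(C, y) = -⅓ - C (L(C, y) = 1/(-3) - C = -⅓ - C)
L(g(5), 11)*(-52) = (-⅓ - 1*2)*(-52) = (-⅓ - 2)*(-52) = -7/3*(-52) = 364/3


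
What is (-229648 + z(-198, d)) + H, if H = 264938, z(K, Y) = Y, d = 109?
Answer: 35399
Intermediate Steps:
(-229648 + z(-198, d)) + H = (-229648 + 109) + 264938 = -229539 + 264938 = 35399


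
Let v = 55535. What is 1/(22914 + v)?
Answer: 1/78449 ≈ 1.2747e-5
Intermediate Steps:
1/(22914 + v) = 1/(22914 + 55535) = 1/78449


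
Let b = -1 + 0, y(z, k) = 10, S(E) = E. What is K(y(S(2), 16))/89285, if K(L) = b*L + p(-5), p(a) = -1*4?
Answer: -2/12755 ≈ -0.00015680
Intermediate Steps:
b = -1
p(a) = -4
K(L) = -4 - L (K(L) = -L - 4 = -4 - L)
K(y(S(2), 16))/89285 = (-4 - 1*10)/89285 = (-4 - 10)*(1/89285) = -14*1/89285 = -2/12755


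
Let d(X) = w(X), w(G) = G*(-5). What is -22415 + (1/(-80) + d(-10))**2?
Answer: -127463999/6400 ≈ -19916.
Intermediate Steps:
w(G) = -5*G
d(X) = -5*X
-22415 + (1/(-80) + d(-10))**2 = -22415 + (1/(-80) - 5*(-10))**2 = -22415 + (-1/80 + 50)**2 = -22415 + (3999/80)**2 = -22415 + 15992001/6400 = -127463999/6400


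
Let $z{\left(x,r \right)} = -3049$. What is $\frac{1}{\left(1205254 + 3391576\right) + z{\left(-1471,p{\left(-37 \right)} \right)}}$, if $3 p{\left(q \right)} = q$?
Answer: $\frac{1}{4593781} \approx 2.1769 \cdot 10^{-7}$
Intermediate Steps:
$p{\left(q \right)} = \frac{q}{3}$
$\frac{1}{\left(1205254 + 3391576\right) + z{\left(-1471,p{\left(-37 \right)} \right)}} = \frac{1}{\left(1205254 + 3391576\right) - 3049} = \frac{1}{4596830 - 3049} = \frac{1}{4593781}$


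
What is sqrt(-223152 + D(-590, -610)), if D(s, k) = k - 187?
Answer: I*sqrt(223949) ≈ 473.23*I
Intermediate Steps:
D(s, k) = -187 + k
sqrt(-223152 + D(-590, -610)) = sqrt(-223152 + (-187 - 610)) = sqrt(-223152 - 797) = sqrt(-223949) = I*sqrt(223949)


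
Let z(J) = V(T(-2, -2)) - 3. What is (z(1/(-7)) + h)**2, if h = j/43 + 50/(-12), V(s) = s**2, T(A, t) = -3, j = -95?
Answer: 9409/66564 ≈ 0.14135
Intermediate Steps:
z(J) = 6 (z(J) = (-3)**2 - 3 = 9 - 3 = 6)
h = -1645/258 (h = -95/43 + 50/(-12) = -95*1/43 + 50*(-1/12) = -95/43 - 25/6 = -1645/258 ≈ -6.3760)
(z(1/(-7)) + h)**2 = (6 - 1645/258)**2 = (-97/258)**2 = 9409/66564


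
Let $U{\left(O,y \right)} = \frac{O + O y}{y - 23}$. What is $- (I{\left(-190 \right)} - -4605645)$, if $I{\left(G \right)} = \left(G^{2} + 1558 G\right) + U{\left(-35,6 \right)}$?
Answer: $- \frac{73877570}{17} \approx -4.3457 \cdot 10^{6}$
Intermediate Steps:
$U{\left(O,y \right)} = \frac{O + O y}{-23 + y}$
$I{\left(G \right)} = \frac{245}{17} + G^{2} + 1558 G$ ($I{\left(G \right)} = \left(G^{2} + 1558 G\right) - \frac{35 \left(1 + 6\right)}{-23 + 6} = \left(G^{2} + 1558 G\right) - 35 \frac{1}{-17} \cdot 7 = \left(G^{2} + 1558 G\right) - \left(- \frac{35}{17}\right) 7 = \left(G^{2} + 1558 G\right) + \frac{245}{17} = \frac{245}{17} + G^{2} + 1558 G$)
$- (I{\left(-190 \right)} - -4605645) = - (\left(\frac{245}{17} + \left(-190\right)^{2} + 1558 \left(-190\right)\right) - -4605645) = - (\left(\frac{245}{17} + 36100 - 296020\right) + 4605645) = - (- \frac{4418395}{17} + 4605645) = \left(-1\right) \frac{73877570}{17} = - \frac{73877570}{17}$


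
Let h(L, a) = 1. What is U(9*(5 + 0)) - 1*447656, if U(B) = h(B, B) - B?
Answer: -447700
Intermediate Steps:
U(B) = 1 - B
U(9*(5 + 0)) - 1*447656 = (1 - 9*(5 + 0)) - 1*447656 = (1 - 9*5) - 447656 = (1 - 1*45) - 447656 = (1 - 45) - 447656 = -44 - 447656 = -447700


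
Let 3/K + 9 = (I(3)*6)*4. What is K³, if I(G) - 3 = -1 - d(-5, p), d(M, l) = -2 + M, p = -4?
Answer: 1/328509 ≈ 3.0441e-6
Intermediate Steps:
I(G) = 9 (I(G) = 3 + (-1 - (-2 - 5)) = 3 + (-1 - 1*(-7)) = 3 + (-1 + 7) = 3 + 6 = 9)
K = 1/69 (K = 3/(-9 + (9*6)*4) = 3/(-9 + 54*4) = 3/(-9 + 216) = 3/207 = 3*(1/207) = 1/69 ≈ 0.014493)
K³ = (1/69)³ = 1/328509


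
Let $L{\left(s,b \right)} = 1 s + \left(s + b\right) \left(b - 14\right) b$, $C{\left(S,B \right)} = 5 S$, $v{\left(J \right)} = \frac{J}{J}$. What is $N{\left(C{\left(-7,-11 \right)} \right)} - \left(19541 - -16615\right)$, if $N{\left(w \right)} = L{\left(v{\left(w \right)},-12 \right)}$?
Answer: $-39587$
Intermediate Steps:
$v{\left(J \right)} = 1$
$L{\left(s,b \right)} = s + b \left(-14 + b\right) \left(b + s\right)$ ($L{\left(s,b \right)} = s + \left(b + s\right) \left(-14 + b\right) b = s + \left(-14 + b\right) \left(b + s\right) b = s + b \left(-14 + b\right) \left(b + s\right)$)
$N{\left(w \right)} = -3431$ ($N{\left(w \right)} = 1 + \left(-12\right)^{3} - 14 \left(-12\right)^{2} + 1 \left(-12\right)^{2} - \left(-168\right) 1 = 1 - 1728 - 2016 + 1 \cdot 144 + 168 = 1 - 1728 - 2016 + 144 + 168 = -3431$)
$N{\left(C{\left(-7,-11 \right)} \right)} - \left(19541 - -16615\right) = -3431 - \left(19541 - -16615\right) = -3431 - \left(19541 + 16615\right) = -3431 - 36156 = -39587$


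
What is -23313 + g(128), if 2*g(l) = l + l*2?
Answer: -23121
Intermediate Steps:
g(l) = 3*l/2 (g(l) = (l + l*2)/2 = (l + 2*l)/2 = (3*l)/2 = 3*l/2)
-23313 + g(128) = -23313 + (3/2)*128 = -23313 + 192 = -23121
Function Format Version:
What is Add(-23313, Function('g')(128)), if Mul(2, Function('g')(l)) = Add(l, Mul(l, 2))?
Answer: -23121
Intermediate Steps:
Function('g')(l) = Mul(Rational(3, 2), l) (Function('g')(l) = Mul(Rational(1, 2), Add(l, Mul(l, 2))) = Mul(Rational(1, 2), Add(l, Mul(2, l))) = Mul(Rational(1, 2), Mul(3, l)) = Mul(Rational(3, 2), l))
Add(-23313, Function('g')(128)) = Add(-23313, Mul(Rational(3, 2), 128)) = Add(-23313, 192) = -23121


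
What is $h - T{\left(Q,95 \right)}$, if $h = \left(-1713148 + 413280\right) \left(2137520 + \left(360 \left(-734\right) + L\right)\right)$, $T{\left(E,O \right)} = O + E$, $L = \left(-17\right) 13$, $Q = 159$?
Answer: $-2434729456466$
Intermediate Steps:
$L = -221$
$T{\left(E,O \right)} = E + O$
$h = -2434729456212$ ($h = \left(-1713148 + 413280\right) \left(2137520 + \left(360 \left(-734\right) - 221\right)\right) = - 1299868 \left(2137520 - 264461\right) = \left(-1299868\right) 1873059 = -2434729456212$)
$h - T{\left(Q,95 \right)} = -2434729456212 - \left(159 + 95\right) = -2434729456212 - 254 = -2434729456466$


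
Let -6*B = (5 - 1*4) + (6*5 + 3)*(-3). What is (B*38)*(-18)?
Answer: -11172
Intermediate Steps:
B = 49/3 (B = -((5 - 1*4) + (6*5 + 3)*(-3))/6 = -((5 - 4) + (30 + 3)*(-3))/6 = -(1 + 33*(-3))/6 = -(1 - 99)/6 = -⅙*(-98) = 49/3 ≈ 16.333)
(B*38)*(-18) = ((49/3)*38)*(-18) = (1862/3)*(-18) = -11172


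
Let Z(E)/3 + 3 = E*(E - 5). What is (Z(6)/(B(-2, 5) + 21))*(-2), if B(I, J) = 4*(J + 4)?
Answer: -6/19 ≈ -0.31579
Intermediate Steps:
Z(E) = -9 + 3*E*(-5 + E) (Z(E) = -9 + 3*(E*(E - 5)) = -9 + 3*(E*(-5 + E)) = -9 + 3*E*(-5 + E))
B(I, J) = 16 + 4*J (B(I, J) = 4*(4 + J) = 16 + 4*J)
(Z(6)/(B(-2, 5) + 21))*(-2) = ((-9 - 15*6 + 3*6²)/((16 + 4*5) + 21))*(-2) = ((-9 - 90 + 3*36)/((16 + 20) + 21))*(-2) = ((-9 - 90 + 108)/(36 + 21))*(-2) = (9/57)*(-2) = ((1/57)*9)*(-2) = (3/19)*(-2) = -6/19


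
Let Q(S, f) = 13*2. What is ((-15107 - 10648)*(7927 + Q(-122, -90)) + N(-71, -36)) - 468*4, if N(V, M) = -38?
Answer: -204831425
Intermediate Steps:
Q(S, f) = 26
((-15107 - 10648)*(7927 + Q(-122, -90)) + N(-71, -36)) - 468*4 = ((-15107 - 10648)*(7927 + 26) - 38) - 468*4 = (-25755*7953 - 38) - 1872 = (-204829515 - 38) - 1872 = -204829553 - 1872 = -204831425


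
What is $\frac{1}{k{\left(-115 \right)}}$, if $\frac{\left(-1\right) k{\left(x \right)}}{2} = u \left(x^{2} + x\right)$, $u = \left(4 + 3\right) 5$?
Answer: $- \frac{1}{917700} \approx -1.0897 \cdot 10^{-6}$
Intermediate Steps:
$u = 35$ ($u = 7 \cdot 5 = 35$)
$k{\left(x \right)} = - 70 x - 70 x^{2}$ ($k{\left(x \right)} = - 2 \cdot 35 \left(x^{2} + x\right) = - 2 \cdot 35 \left(x + x^{2}\right) = - 2 \left(35 x + 35 x^{2}\right) = - 70 x - 70 x^{2}$)
$\frac{1}{k{\left(-115 \right)}} = \frac{1}{\left(-70\right) \left(-115\right) \left(1 - 115\right)} = \frac{1}{\left(-70\right) \left(-115\right) \left(-114\right)} = \frac{1}{-917700} = - \frac{1}{917700}$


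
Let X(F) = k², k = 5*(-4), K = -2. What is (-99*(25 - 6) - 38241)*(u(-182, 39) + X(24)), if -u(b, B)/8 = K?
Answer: -16690752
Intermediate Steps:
u(b, B) = 16 (u(b, B) = -8*(-2) = 16)
k = -20
X(F) = 400 (X(F) = (-20)² = 400)
(-99*(25 - 6) - 38241)*(u(-182, 39) + X(24)) = (-99*(25 - 6) - 38241)*(16 + 400) = (-99*19 - 38241)*416 = (-1881 - 38241)*416 = -40122*416 = -16690752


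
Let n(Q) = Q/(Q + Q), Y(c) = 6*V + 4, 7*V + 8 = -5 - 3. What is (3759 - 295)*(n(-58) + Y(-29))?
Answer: -223428/7 ≈ -31918.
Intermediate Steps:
V = -16/7 (V = -8/7 + (-5 - 3)/7 = -8/7 + (1/7)*(-8) = -8/7 - 8/7 = -16/7 ≈ -2.2857)
Y(c) = -68/7 (Y(c) = 6*(-16/7) + 4 = -96/7 + 4 = -68/7)
n(Q) = 1/2 (n(Q) = Q/((2*Q)) = (1/(2*Q))*Q = 1/2)
(3759 - 295)*(n(-58) + Y(-29)) = (3759 - 295)*(1/2 - 68/7) = 3464*(-129/14) = -223428/7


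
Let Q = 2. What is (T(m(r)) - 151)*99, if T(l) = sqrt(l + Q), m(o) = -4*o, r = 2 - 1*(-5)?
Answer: -14949 + 99*I*sqrt(26) ≈ -14949.0 + 504.8*I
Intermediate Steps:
r = 7 (r = 2 + 5 = 7)
T(l) = sqrt(2 + l) (T(l) = sqrt(l + 2) = sqrt(2 + l))
(T(m(r)) - 151)*99 = (sqrt(2 - 4*7) - 151)*99 = (sqrt(2 - 28) - 151)*99 = (sqrt(-26) - 151)*99 = (I*sqrt(26) - 151)*99 = (-151 + I*sqrt(26))*99 = -14949 + 99*I*sqrt(26)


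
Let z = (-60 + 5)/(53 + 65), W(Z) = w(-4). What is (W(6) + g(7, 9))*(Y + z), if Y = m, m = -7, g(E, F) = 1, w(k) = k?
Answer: 2643/118 ≈ 22.398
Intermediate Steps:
W(Z) = -4
Y = -7
z = -55/118 ≈ -0.46610
(W(6) + g(7, 9))*(Y + z) = (-4 + 1)*(-7 - 55/118) = -3*(-881/118) = 2643/118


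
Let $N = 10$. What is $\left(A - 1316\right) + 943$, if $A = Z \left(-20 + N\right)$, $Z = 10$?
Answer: $-473$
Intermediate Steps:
$A = -100$ ($A = 10 \left(-20 + 10\right) = 10 \left(-10\right) = -100$)
$\left(A - 1316\right) + 943 = \left(-100 - 1316\right) + 943 = -1416 + 943 = -473$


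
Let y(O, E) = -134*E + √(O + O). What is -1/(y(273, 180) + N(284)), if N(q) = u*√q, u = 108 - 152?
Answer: 1/(24120 - √546 + 88*√71) ≈ 4.0261e-5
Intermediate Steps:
u = -44
N(q) = -44*√q
y(O, E) = -134*E + √2*√O (y(O, E) = -134*E + √(2*O) = -134*E + √2*√O)
-1/(y(273, 180) + N(284)) = -1/((-134*180 + √2*√273) - 88*√71) = -1/((-24120 + √546) - 88*√71) = -1/(-24120 + √546 - 88*√71)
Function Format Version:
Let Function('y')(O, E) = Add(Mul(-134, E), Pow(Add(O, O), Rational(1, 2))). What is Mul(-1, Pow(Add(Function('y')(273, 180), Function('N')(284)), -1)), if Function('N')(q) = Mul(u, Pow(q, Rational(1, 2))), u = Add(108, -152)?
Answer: Pow(Add(24120, Mul(-1, Pow(546, Rational(1, 2))), Mul(88, Pow(71, Rational(1, 2)))), -1) ≈ 4.0261e-5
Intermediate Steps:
u = -44
Function('N')(q) = Mul(-44, Pow(q, Rational(1, 2)))
Function('y')(O, E) = Add(Mul(-134, E), Mul(Pow(2, Rational(1, 2)), Pow(O, Rational(1, 2)))) (Function('y')(O, E) = Add(Mul(-134, E), Pow(Mul(2, O), Rational(1, 2))) = Add(Mul(-134, E), Mul(Pow(2, Rational(1, 2)), Pow(O, Rational(1, 2)))))
Mul(-1, Pow(Add(Function('y')(273, 180), Function('N')(284)), -1)) = Mul(-1, Pow(Add(Add(Mul(-134, 180), Mul(Pow(2, Rational(1, 2)), Pow(273, Rational(1, 2)))), Mul(-44, Pow(284, Rational(1, 2)))), -1)) = Mul(-1, Pow(Add(Add(-24120, Pow(546, Rational(1, 2))), Mul(-44, Mul(2, Pow(71, Rational(1, 2))))), -1)) = Mul(-1, Pow(Add(Add(-24120, Pow(546, Rational(1, 2))), Mul(-88, Pow(71, Rational(1, 2)))), -1)) = Mul(-1, Pow(Add(-24120, Pow(546, Rational(1, 2)), Mul(-88, Pow(71, Rational(1, 2)))), -1))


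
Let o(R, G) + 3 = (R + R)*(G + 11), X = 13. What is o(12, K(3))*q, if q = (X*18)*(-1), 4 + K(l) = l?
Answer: -55458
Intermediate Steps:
K(l) = -4 + l
o(R, G) = -3 + 2*R*(11 + G) (o(R, G) = -3 + (R + R)*(G + 11) = -3 + (2*R)*(11 + G) = -3 + 2*R*(11 + G))
q = -234 (q = (13*18)*(-1) = 234*(-1) = -234)
o(12, K(3))*q = (-3 + 22*12 + 2*(-4 + 3)*12)*(-234) = (-3 + 264 + 2*(-1)*12)*(-234) = (-3 + 264 - 24)*(-234) = 237*(-234) = -55458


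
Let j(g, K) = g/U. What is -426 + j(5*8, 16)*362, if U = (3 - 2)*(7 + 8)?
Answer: 1618/3 ≈ 539.33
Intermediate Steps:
U = 15 (U = 1*15 = 15)
j(g, K) = g/15
-426 + j(5*8, 16)*362 = -426 + ((5*8)/15)*362 = -426 + ((1/15)*40)*362 = -426 + (8/3)*362 = -426 + 2896/3 = 1618/3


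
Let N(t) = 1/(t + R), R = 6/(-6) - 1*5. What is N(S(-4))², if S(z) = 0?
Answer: 1/36 ≈ 0.027778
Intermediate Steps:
R = -6 (R = 6*(-⅙) - 5 = -1 - 5 = -6)
N(t) = 1/(-6 + t) (N(t) = 1/(t - 6) = 1/(-6 + t))
N(S(-4))² = (1/(-6 + 0))² = (1/(-6))² = (-⅙)² = 1/36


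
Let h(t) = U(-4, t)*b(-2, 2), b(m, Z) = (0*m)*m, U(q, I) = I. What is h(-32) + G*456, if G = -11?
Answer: -5016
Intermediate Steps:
b(m, Z) = 0 (b(m, Z) = 0*m = 0)
h(t) = 0 (h(t) = t*0 = 0)
h(-32) + G*456 = 0 - 11*456 = 0 - 5016 = -5016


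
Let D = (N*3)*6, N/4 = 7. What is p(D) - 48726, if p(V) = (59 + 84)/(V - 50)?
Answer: -22121461/454 ≈ -48726.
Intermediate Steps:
N = 28 (N = 4*7 = 28)
D = 504 (D = (28*3)*6 = 84*6 = 504)
p(V) = 143/(-50 + V)
p(D) - 48726 = 143/(-50 + 504) - 48726 = 143/454 - 48726 = -22121461/454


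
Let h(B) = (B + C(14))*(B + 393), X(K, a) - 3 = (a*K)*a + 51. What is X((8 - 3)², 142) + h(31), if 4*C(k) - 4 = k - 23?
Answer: 516768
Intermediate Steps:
C(k) = -19/4 + k/4 (C(k) = 1 + (k - 23)/4 = 1 + (-23 + k)/4 = 1 + (-23/4 + k/4) = -19/4 + k/4)
X(K, a) = 54 + K*a² (X(K, a) = 3 + ((a*K)*a + 51) = 3 + ((K*a)*a + 51) = 3 + (K*a² + 51) = 3 + (51 + K*a²) = 54 + K*a²)
h(B) = (393 + B)*(-5/4 + B) (h(B) = (B + (-19/4 + (¼)*14))*(B + 393) = (B + (-19/4 + 7/2))*(393 + B) = (B - 5/4)*(393 + B) = (-5/4 + B)*(393 + B) = (393 + B)*(-5/4 + B))
X((8 - 3)², 142) + h(31) = (54 + (8 - 3)²*142²) + (-1965/4 + 31² + (1567/4)*31) = (54 + 5²*20164) + (-1965/4 + 961 + 48577/4) = (54 + 25*20164) + 12614 = (54 + 504100) + 12614 = 504154 + 12614 = 516768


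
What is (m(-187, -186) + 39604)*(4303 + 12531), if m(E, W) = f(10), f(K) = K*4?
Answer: 667367096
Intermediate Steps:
f(K) = 4*K
m(E, W) = 40 (m(E, W) = 4*10 = 40)
(m(-187, -186) + 39604)*(4303 + 12531) = (40 + 39604)*(4303 + 12531) = 39644*16834 = 667367096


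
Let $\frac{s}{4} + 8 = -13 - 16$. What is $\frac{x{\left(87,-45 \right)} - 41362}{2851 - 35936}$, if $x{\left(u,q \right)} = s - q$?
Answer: $\frac{8293}{6617} \approx 1.2533$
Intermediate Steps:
$s = -148$ ($s = -32 + 4 \left(-13 - 16\right) = -32 + 4 \left(-29\right) = -32 - 116 = -148$)
$x{\left(u,q \right)} = -148 - q$
$\frac{x{\left(87,-45 \right)} - 41362}{2851 - 35936} = \frac{\left(-148 - -45\right) - 41362}{2851 - 35936} = \frac{\left(-148 + 45\right) - 41362}{-33085} = \left(-103 - 41362\right) \left(- \frac{1}{33085}\right) = \left(-41465\right) \left(- \frac{1}{33085}\right) = \frac{8293}{6617}$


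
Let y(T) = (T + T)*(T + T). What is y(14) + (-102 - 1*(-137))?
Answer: 819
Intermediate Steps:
y(T) = 4*T² (y(T) = (2*T)*(2*T) = 4*T²)
y(14) + (-102 - 1*(-137)) = 4*14² + (-102 - 1*(-137)) = 4*196 + (-102 + 137) = 784 + 35 = 819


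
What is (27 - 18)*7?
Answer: 63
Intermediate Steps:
(27 - 18)*7 = 9*7 = 63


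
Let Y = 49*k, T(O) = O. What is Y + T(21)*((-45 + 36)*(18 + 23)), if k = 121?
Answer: -1820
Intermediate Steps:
Y = 5929 (Y = 49*121 = 5929)
Y + T(21)*((-45 + 36)*(18 + 23)) = 5929 + 21*((-45 + 36)*(18 + 23)) = 5929 + 21*(-9*41) = 5929 + 21*(-369) = 5929 - 7749 = -1820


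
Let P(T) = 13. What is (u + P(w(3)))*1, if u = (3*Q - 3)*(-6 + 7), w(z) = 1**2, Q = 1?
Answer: 13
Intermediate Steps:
w(z) = 1
u = 0 (u = (3*1 - 3)*(-6 + 7) = (3 - 3)*1 = 0*1 = 0)
(u + P(w(3)))*1 = (0 + 13)*1 = 13*1 = 13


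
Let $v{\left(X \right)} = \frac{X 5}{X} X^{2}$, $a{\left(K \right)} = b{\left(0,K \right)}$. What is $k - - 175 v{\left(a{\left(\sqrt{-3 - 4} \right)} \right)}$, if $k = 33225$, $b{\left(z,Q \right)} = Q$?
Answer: $27100$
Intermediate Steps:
$a{\left(K \right)} = K$
$v{\left(X \right)} = 5 X^{2}$ ($v{\left(X \right)} = \frac{5 X}{X} X^{2} = 5 X^{2}$)
$k - - 175 v{\left(a{\left(\sqrt{-3 - 4} \right)} \right)} = 33225 - - 175 \cdot 5 \left(\sqrt{-3 - 4}\right)^{2} = 33225 - - 175 \cdot 5 \left(\sqrt{-7}\right)^{2} = 33225 - - 175 \cdot 5 \left(i \sqrt{7}\right)^{2} = 33225 - - 175 \cdot 5 \left(-7\right) = 33225 - \left(-175\right) \left(-35\right) = 33225 - 6125 = 27100$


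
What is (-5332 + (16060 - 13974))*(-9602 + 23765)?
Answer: -45973098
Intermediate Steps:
(-5332 + (16060 - 13974))*(-9602 + 23765) = (-5332 + 2086)*14163 = -3246*14163 = -45973098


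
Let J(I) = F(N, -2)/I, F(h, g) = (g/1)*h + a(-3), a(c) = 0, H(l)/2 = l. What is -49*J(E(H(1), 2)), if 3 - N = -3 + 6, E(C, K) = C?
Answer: 0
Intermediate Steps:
H(l) = 2*l
N = 0 (N = 3 - (-3 + 6) = 3 - 1*3 = 3 - 3 = 0)
F(h, g) = g*h (F(h, g) = (g/1)*h + 0 = (g*1)*h + 0 = g*h + 0 = g*h)
J(I) = 0 (J(I) = (-2*0)/I = 0/I = 0)
-49*J(E(H(1), 2)) = -49*0 = 0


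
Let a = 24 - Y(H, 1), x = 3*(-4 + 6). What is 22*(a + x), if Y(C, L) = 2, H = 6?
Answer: 616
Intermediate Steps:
x = 6 (x = 3*2 = 6)
a = 22 (a = 24 - 1*2 = 24 - 2 = 22)
22*(a + x) = 22*(22 + 6) = 22*28 = 616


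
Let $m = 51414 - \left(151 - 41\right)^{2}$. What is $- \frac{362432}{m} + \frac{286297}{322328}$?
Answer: $- \frac{52783250719}{6336001496} \approx -8.3307$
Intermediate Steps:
$m = 39314$ ($m = 51414 - 110^{2} = 51414 - 12100 = 39314$)
$- \frac{362432}{m} + \frac{286297}{322328} = - \frac{362432}{39314} + \frac{286297}{322328} = \left(-362432\right) \frac{1}{39314} + 286297 \cdot \frac{1}{322328} = - \frac{181216}{19657} + \frac{286297}{322328} = - \frac{52783250719}{6336001496}$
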